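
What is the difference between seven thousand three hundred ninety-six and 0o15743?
Convert seven thousand three hundred ninety-six (English words) → 7×1000 + 3×100 + 96 = 7396 (decimal)
Convert 0o15743 (octal) → 1×4096 + 5×512 + 7×64 + 4×8 + 3 = 7139 (decimal)
Difference: |7396 - 7139| = 257
257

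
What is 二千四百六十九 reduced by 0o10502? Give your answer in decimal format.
Convert 二千四百六十九 (Chinese numeral) → 2×1000 + 4×100 + 6×10 + 9 = 2469 (decimal)
Convert 0o10502 (octal) → 1×4096 + 5×64 + 2 = 4418 (decimal)
Compute 2469 - 4418 = -1949
-1949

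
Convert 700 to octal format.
Convert 700 (decimal) → 700 = 1×512 + 2×64 + 7×8 + 4 → 0o1274 (octal)
0o1274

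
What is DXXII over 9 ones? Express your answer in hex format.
Convert DXXII (Roman numeral) → 500 + 10 + 10 + 1 + 1 = 522 (decimal)
Convert 9 ones (place-value notation) → 9 (decimal)
Compute 522 ÷ 9 = 58
Convert 58 (decimal) → 58 = 3×16 + 10 → 0x3A (hexadecimal)
0x3A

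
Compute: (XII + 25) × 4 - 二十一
Convert XII (Roman numeral) → 10 + 1 + 1 = 12 (decimal)
Convert 二十一 (Chinese numeral) → 2×10 + 1 = 21 (decimal)
Expression in decimal: (12 + 25) × 4 - 21
Parentheses first: 12 + 25 = 37
Multiply: 37 × 4 = 148
Subtract: 148 - 21 = 127
127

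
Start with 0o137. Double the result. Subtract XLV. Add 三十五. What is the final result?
Convert 0o137 (octal) → 1×64 + 3×8 + 7 = 95 (decimal)
Start: 95
95 × 2 = 190
Convert XLV (Roman numeral) → 40 + 5 = 45 (decimal)
190 - 45 = 145
Convert 三十五 (Chinese numeral) → 3×10 + 5 = 35 (decimal)
145 + 35 = 180
180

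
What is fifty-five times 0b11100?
Convert fifty-five (English words) → 55 (decimal)
Convert 0b11100 (binary) → 16 + 8 + 4 = 28 (decimal)
Compute 55 × 28 = 1540
1540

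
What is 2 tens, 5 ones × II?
Convert 2 tens, 5 ones (place-value notation) → 2×10 + 5 = 25 (decimal)
Convert II (Roman numeral) → 1 + 1 = 2 (decimal)
Compute 25 × 2 = 50
50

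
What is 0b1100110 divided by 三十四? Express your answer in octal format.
Convert 0b1100110 (binary) → 64 + 32 + 4 + 2 = 102 (decimal)
Convert 三十四 (Chinese numeral) → 3×10 + 4 = 34 (decimal)
Compute 102 ÷ 34 = 3
Convert 3 (decimal) → 0o3 (octal)
0o3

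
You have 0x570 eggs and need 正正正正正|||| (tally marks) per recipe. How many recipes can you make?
Convert 0x570 (hexadecimal) → 5×256 + 7×16 = 1392 (decimal)
Convert 正正正正正|||| (tally marks) → 5 + 5 + 5 + 5 + 5 + 4 = 29 (decimal)
Compute 1392 ÷ 29 = 48
48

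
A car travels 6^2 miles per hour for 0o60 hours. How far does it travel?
Convert 6^2 (power) → 36 (decimal)
Convert 0o60 (octal) → 6×8 = 48 (decimal)
Compute 36 × 48 = 1728
1728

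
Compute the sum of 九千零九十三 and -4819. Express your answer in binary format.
Convert 九千零九十三 (Chinese numeral) → 9×1000 + 9×10 + 3 = 9093 (decimal)
Compute 9093 + -4819 = 4274
Convert 4274 (decimal) → 4274 = 4096 + 128 + 32 + 16 + 2 → 0b1000010110010 (binary)
0b1000010110010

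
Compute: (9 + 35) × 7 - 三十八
Convert 三十八 (Chinese numeral) → 3×10 + 8 = 38 (decimal)
Expression in decimal: (9 + 35) × 7 - 38
Parentheses first: 9 + 35 = 44
Multiply: 44 × 7 = 308
Subtract: 308 - 38 = 270
270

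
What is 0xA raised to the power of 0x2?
Convert 0xA (hexadecimal) → 10 (decimal)
Convert 0x2 (hexadecimal) → 2 (decimal)
Compute 10 ^ 2 = 100
100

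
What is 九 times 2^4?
Convert 九 (Chinese numeral) → 9 (decimal)
Convert 2^4 (power) → 16 (decimal)
Compute 9 × 16 = 144
144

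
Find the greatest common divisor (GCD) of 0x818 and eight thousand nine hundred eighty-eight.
Convert 0x818 (hexadecimal) → 8×256 + 1×16 + 8 = 2072 (decimal)
Convert eight thousand nine hundred eighty-eight (English words) → 8×1000 + 9×100 + 88 = 8988 (decimal)
Compute gcd(2072, 8988) = 28
28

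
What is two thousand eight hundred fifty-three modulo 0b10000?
Convert two thousand eight hundred fifty-three (English words) → 2×1000 + 8×100 + 53 = 2853 (decimal)
Convert 0b10000 (binary) → 16 (decimal)
Compute 2853 mod 16 = 5
5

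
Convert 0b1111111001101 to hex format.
Convert 0b1111111001101 (binary) → 4096 + 2048 + 1024 + 512 + 256 + 128 + 64 + 8 + 4 + 1 = 8141 (decimal)
Convert 8141 (decimal) → 8141 = 1×4096 + 15×256 + 12×16 + 13 → 0x1FCD (hexadecimal)
0x1FCD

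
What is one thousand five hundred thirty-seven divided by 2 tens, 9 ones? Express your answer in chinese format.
Convert one thousand five hundred thirty-seven (English words) → 1×1000 + 5×100 + 37 = 1537 (decimal)
Convert 2 tens, 9 ones (place-value notation) → 2×10 + 9 = 29 (decimal)
Compute 1537 ÷ 29 = 53
Convert 53 (decimal) → 53 = 5×10 + 3 → 五十三 (Chinese numeral)
五十三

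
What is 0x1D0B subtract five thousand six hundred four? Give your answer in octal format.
Convert 0x1D0B (hexadecimal) → 1×4096 + 13×256 + 11 = 7435 (decimal)
Convert five thousand six hundred four (English words) → 5×1000 + 6×100 + 4 = 5604 (decimal)
Compute 7435 - 5604 = 1831
Convert 1831 (decimal) → 1831 = 3×512 + 4×64 + 4×8 + 7 → 0o3447 (octal)
0o3447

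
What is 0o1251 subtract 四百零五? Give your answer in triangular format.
Convert 0o1251 (octal) → 1×512 + 2×64 + 5×8 + 1 = 681 (decimal)
Convert 四百零五 (Chinese numeral) → 4×100 + 5 = 405 (decimal)
Compute 681 - 405 = 276
Convert 276 (decimal) → 276 = 23×24/2 → the 23rd triangular number (triangular index)
the 23rd triangular number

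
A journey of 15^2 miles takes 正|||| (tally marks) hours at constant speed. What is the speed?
Convert 15^2 (power) → 225 (decimal)
Convert 正|||| (tally marks) → 5 + 4 = 9 (decimal)
Compute 225 ÷ 9 = 25
25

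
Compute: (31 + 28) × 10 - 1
Parentheses first: 31 + 28 = 59
Multiply: 59 × 10 = 590
Subtract: 590 - 1 = 589
589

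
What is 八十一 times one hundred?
Convert 八十一 (Chinese numeral) → 8×10 + 1 = 81 (decimal)
Convert one hundred (English words) → 1×100 = 100 (decimal)
Compute 81 × 100 = 8100
8100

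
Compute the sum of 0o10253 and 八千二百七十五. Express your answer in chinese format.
Convert 0o10253 (octal) → 1×4096 + 2×64 + 5×8 + 3 = 4267 (decimal)
Convert 八千二百七十五 (Chinese numeral) → 8×1000 + 2×100 + 7×10 + 5 = 8275 (decimal)
Compute 4267 + 8275 = 12542
Convert 12542 (decimal) → 12542 = 1×10000 + 2×1000 + 5×100 + 4×10 + 2 → 一万二千五百四十二 (Chinese numeral)
一万二千五百四十二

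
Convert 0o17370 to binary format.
Convert 0o17370 (octal) → 1×4096 + 7×512 + 3×64 + 7×8 = 7928 (decimal)
Convert 7928 (decimal) → 7928 = 4096 + 2048 + 1024 + 512 + 128 + 64 + 32 + 16 + 8 → 0b1111011111000 (binary)
0b1111011111000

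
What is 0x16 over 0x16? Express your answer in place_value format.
Convert 0x16 (hexadecimal) → 1×16 + 6 = 22 (decimal)
Convert 0x16 (hexadecimal) → 1×16 + 6 = 22 (decimal)
Compute 22 ÷ 22 = 1
Convert 1 (decimal) → 1 one (place-value notation)
1 one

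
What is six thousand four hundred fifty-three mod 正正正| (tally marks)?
Convert six thousand four hundred fifty-three (English words) → 6×1000 + 4×100 + 53 = 6453 (decimal)
Convert 正正正| (tally marks) → 5 + 5 + 5 + 1 = 16 (decimal)
Compute 6453 mod 16 = 5
5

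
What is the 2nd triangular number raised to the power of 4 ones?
Convert the 2nd triangular number (triangular index) → 2×3/2 = 3 (decimal)
Convert 4 ones (place-value notation) → 4 (decimal)
Compute 3 ^ 4 = 81
81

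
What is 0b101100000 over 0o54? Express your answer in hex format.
Convert 0b101100000 (binary) → 256 + 64 + 32 = 352 (decimal)
Convert 0o54 (octal) → 5×8 + 4 = 44 (decimal)
Compute 352 ÷ 44 = 8
Convert 8 (decimal) → 0x8 (hexadecimal)
0x8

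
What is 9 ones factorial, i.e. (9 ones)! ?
Convert 9 ones (place-value notation) → 9 (decimal)
Compute 9! = 362880
362880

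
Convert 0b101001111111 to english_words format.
Convert 0b101001111111 (binary) → 2048 + 512 + 64 + 32 + 16 + 8 + 4 + 2 + 1 = 2687 (decimal)
Convert 2687 (decimal) → 2687 = 2×1000 + 6×100 + 87 → two thousand six hundred eighty-seven (English words)
two thousand six hundred eighty-seven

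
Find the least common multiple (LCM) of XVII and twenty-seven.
Convert XVII (Roman numeral) → 10 + 5 + 1 + 1 = 17 (decimal)
Convert twenty-seven (English words) → 27 (decimal)
Compute lcm(17, 27) = 459
459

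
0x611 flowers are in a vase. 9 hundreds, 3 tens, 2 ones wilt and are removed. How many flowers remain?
Convert 0x611 (hexadecimal) → 6×256 + 1×16 + 1 = 1553 (decimal)
Convert 9 hundreds, 3 tens, 2 ones (place-value notation) → 9×100 + 3×10 + 2 = 932 (decimal)
Compute 1553 - 932 = 621
621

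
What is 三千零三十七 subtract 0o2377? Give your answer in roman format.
Convert 三千零三十七 (Chinese numeral) → 3×1000 + 3×10 + 7 = 3037 (decimal)
Convert 0o2377 (octal) → 2×512 + 3×64 + 7×8 + 7 = 1279 (decimal)
Compute 3037 - 1279 = 1758
Convert 1758 (decimal) → 1758 = 1000 + 500 + 100 + 100 + 50 + 5 + 1 + 1 + 1 → MDCCLVIII (Roman numeral)
MDCCLVIII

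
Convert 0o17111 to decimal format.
Convert 0o17111 (octal) → 1×4096 + 7×512 + 1×64 + 1×8 + 1 = 7753 (decimal)
7753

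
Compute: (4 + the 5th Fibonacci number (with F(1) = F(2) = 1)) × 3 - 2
Convert the 5th Fibonacci number (with F(1) = F(2) = 1) (Fibonacci index) → 1, 1, 2, 3, 5 → 5 (decimal)
Expression in decimal: (4 + 5) × 3 - 2
Parentheses first: 4 + 5 = 9
Multiply: 9 × 3 = 27
Subtract: 27 - 2 = 25
25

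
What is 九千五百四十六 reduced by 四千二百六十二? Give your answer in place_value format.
Convert 九千五百四十六 (Chinese numeral) → 9×1000 + 5×100 + 4×10 + 6 = 9546 (decimal)
Convert 四千二百六十二 (Chinese numeral) → 4×1000 + 2×100 + 6×10 + 2 = 4262 (decimal)
Compute 9546 - 4262 = 5284
Convert 5284 (decimal) → 5284 = 5×1000 + 2×100 + 8×10 + 4 → 5 thousands, 2 hundreds, 8 tens, 4 ones (place-value notation)
5 thousands, 2 hundreds, 8 tens, 4 ones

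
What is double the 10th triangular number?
The 10th triangular number = 10×11/2 = 55
Compute 55 × 2 = 110
110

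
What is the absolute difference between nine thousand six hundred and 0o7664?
Convert nine thousand six hundred (English words) → 9×1000 + 6×100 = 9600 (decimal)
Convert 0o7664 (octal) → 7×512 + 6×64 + 6×8 + 4 = 4020 (decimal)
Compute |9600 - 4020| = 5580
5580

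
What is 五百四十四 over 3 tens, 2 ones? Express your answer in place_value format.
Convert 五百四十四 (Chinese numeral) → 5×100 + 4×10 + 4 = 544 (decimal)
Convert 3 tens, 2 ones (place-value notation) → 3×10 + 2 = 32 (decimal)
Compute 544 ÷ 32 = 17
Convert 17 (decimal) → 17 = 1×10 + 7 → 1 ten, 7 ones (place-value notation)
1 ten, 7 ones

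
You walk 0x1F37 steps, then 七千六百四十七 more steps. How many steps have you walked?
Convert 0x1F37 (hexadecimal) → 1×4096 + 15×256 + 3×16 + 7 = 7991 (decimal)
Convert 七千六百四十七 (Chinese numeral) → 7×1000 + 6×100 + 4×10 + 7 = 7647 (decimal)
Compute 7991 + 7647 = 15638
15638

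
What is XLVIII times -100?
Convert XLVIII (Roman numeral) → 40 + 5 + 1 + 1 + 1 = 48 (decimal)
Compute 48 × -100 = -4800
-4800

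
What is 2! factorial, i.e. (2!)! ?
Convert 2! (factorial) → 2 (decimal)
Compute 2! = 2
2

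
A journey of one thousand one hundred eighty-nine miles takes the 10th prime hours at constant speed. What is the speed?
Convert one thousand one hundred eighty-nine (English words) → 1×1000 + 1×100 + 89 = 1189 (decimal)
Convert the 10th prime (prime index) → 29 (decimal)
Compute 1189 ÷ 29 = 41
41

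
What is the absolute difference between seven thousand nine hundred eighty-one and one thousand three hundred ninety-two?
Convert seven thousand nine hundred eighty-one (English words) → 7×1000 + 9×100 + 81 = 7981 (decimal)
Convert one thousand three hundred ninety-two (English words) → 1×1000 + 3×100 + 92 = 1392 (decimal)
Compute |7981 - 1392| = 6589
6589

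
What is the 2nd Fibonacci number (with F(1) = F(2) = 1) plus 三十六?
The 2nd Fibonacci number (with F(1) = F(2) = 1) = 1
Convert 三十六 (Chinese numeral) → 3×10 + 6 = 36 (decimal)
Compute 1 + 36 = 37
37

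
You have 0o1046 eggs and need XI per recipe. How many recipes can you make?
Convert 0o1046 (octal) → 1×512 + 4×8 + 6 = 550 (decimal)
Convert XI (Roman numeral) → 10 + 1 = 11 (decimal)
Compute 550 ÷ 11 = 50
50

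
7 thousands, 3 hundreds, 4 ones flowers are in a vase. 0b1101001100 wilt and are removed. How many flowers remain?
Convert 7 thousands, 3 hundreds, 4 ones (place-value notation) → 7×1000 + 3×100 + 4 = 7304 (decimal)
Convert 0b1101001100 (binary) → 512 + 256 + 64 + 8 + 4 = 844 (decimal)
Compute 7304 - 844 = 6460
6460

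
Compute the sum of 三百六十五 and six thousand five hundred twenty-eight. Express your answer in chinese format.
Convert 三百六十五 (Chinese numeral) → 3×100 + 6×10 + 5 = 365 (decimal)
Convert six thousand five hundred twenty-eight (English words) → 6×1000 + 5×100 + 28 = 6528 (decimal)
Compute 365 + 6528 = 6893
Convert 6893 (decimal) → 6893 = 6×1000 + 8×100 + 9×10 + 3 → 六千八百九十三 (Chinese numeral)
六千八百九十三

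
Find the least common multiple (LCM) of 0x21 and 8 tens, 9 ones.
Convert 0x21 (hexadecimal) → 2×16 + 1 = 33 (decimal)
Convert 8 tens, 9 ones (place-value notation) → 8×10 + 9 = 89 (decimal)
Compute lcm(33, 89) = 2937
2937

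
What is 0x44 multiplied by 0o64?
Convert 0x44 (hexadecimal) → 4×16 + 4 = 68 (decimal)
Convert 0o64 (octal) → 6×8 + 4 = 52 (decimal)
Compute 68 × 52 = 3536
3536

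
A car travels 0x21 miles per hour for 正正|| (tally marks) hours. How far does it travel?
Convert 0x21 (hexadecimal) → 2×16 + 1 = 33 (decimal)
Convert 正正|| (tally marks) → 5 + 5 + 2 = 12 (decimal)
Compute 33 × 12 = 396
396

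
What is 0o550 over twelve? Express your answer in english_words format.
Convert 0o550 (octal) → 5×64 + 5×8 = 360 (decimal)
Convert twelve (English words) → 12 (decimal)
Compute 360 ÷ 12 = 30
Convert 30 (decimal) → thirty (English words)
thirty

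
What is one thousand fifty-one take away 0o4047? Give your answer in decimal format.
Convert one thousand fifty-one (English words) → 1×1000 + 51 = 1051 (decimal)
Convert 0o4047 (octal) → 4×512 + 4×8 + 7 = 2087 (decimal)
Compute 1051 - 2087 = -1036
-1036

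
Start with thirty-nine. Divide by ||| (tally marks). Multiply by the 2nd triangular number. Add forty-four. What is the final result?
Convert thirty-nine (English words) → 39 (decimal)
Start: 39
Convert ||| (tally marks) → 3 (decimal)
39 ÷ 3 = 13
Convert the 2nd triangular number (triangular index) → 2×3/2 = 3 (decimal)
13 × 3 = 39
Convert forty-four (English words) → 44 (decimal)
39 + 44 = 83
83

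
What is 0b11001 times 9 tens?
Convert 0b11001 (binary) → 16 + 8 + 1 = 25 (decimal)
Convert 9 tens (place-value notation) → 9×10 = 90 (decimal)
Compute 25 × 90 = 2250
2250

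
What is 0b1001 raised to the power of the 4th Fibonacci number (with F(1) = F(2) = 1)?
Convert 0b1001 (binary) → 8 + 1 = 9 (decimal)
Convert the 4th Fibonacci number (with F(1) = F(2) = 1) (Fibonacci index) → 1, 1, 2, 3 → 3 (decimal)
Compute 9 ^ 3 = 729
729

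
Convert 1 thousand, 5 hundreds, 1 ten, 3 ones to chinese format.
Convert 1 thousand, 5 hundreds, 1 ten, 3 ones (place-value notation) → 1×1000 + 5×100 + 1×10 + 3 = 1513 (decimal)
Convert 1513 (decimal) → 1513 = 1×1000 + 5×100 + 1×10 + 3 → 一千五百一十三 (Chinese numeral)
一千五百一十三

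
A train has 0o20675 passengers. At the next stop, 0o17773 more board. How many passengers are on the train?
Convert 0o20675 (octal) → 2×4096 + 6×64 + 7×8 + 5 = 8637 (decimal)
Convert 0o17773 (octal) → 1×4096 + 7×512 + 7×64 + 7×8 + 3 = 8187 (decimal)
Compute 8637 + 8187 = 16824
16824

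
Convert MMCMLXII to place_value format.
Convert MMCMLXII (Roman numeral) → 1000 + 1000 + 900 + 50 + 10 + 1 + 1 = 2962 (decimal)
Convert 2962 (decimal) → 2962 = 2×1000 + 9×100 + 6×10 + 2 → 2 thousands, 9 hundreds, 6 tens, 2 ones (place-value notation)
2 thousands, 9 hundreds, 6 tens, 2 ones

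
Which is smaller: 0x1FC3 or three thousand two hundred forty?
Convert 0x1FC3 (hexadecimal) → 1×4096 + 15×256 + 12×16 + 3 = 8131 (decimal)
Convert three thousand two hundred forty (English words) → 3×1000 + 2×100 + 40 = 3240 (decimal)
Compare 8131 vs 3240: smaller = 3240
3240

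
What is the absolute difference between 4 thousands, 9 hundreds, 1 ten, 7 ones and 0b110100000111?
Convert 4 thousands, 9 hundreds, 1 ten, 7 ones (place-value notation) → 4×1000 + 9×100 + 1×10 + 7 = 4917 (decimal)
Convert 0b110100000111 (binary) → 2048 + 1024 + 256 + 4 + 2 + 1 = 3335 (decimal)
Compute |4917 - 3335| = 1582
1582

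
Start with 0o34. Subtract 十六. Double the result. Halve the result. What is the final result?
Convert 0o34 (octal) → 3×8 + 4 = 28 (decimal)
Start: 28
Convert 十六 (Chinese numeral) → 1×10 + 6 = 16 (decimal)
28 - 16 = 12
12 × 2 = 24
24 ÷ 2 = 12
12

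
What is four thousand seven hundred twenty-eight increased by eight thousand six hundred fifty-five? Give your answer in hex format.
Convert four thousand seven hundred twenty-eight (English words) → 4×1000 + 7×100 + 28 = 4728 (decimal)
Convert eight thousand six hundred fifty-five (English words) → 8×1000 + 6×100 + 55 = 8655 (decimal)
Compute 4728 + 8655 = 13383
Convert 13383 (decimal) → 13383 = 3×4096 + 4×256 + 4×16 + 7 → 0x3447 (hexadecimal)
0x3447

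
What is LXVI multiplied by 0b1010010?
Convert LXVI (Roman numeral) → 50 + 10 + 5 + 1 = 66 (decimal)
Convert 0b1010010 (binary) → 64 + 16 + 2 = 82 (decimal)
Compute 66 × 82 = 5412
5412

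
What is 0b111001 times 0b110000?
Convert 0b111001 (binary) → 32 + 16 + 8 + 1 = 57 (decimal)
Convert 0b110000 (binary) → 32 + 16 = 48 (decimal)
Compute 57 × 48 = 2736
2736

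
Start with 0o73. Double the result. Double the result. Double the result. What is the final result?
Convert 0o73 (octal) → 7×8 + 3 = 59 (decimal)
Start: 59
59 × 2 = 118
118 × 2 = 236
236 × 2 = 472
472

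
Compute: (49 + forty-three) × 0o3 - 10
Convert forty-three (English words) → 43 (decimal)
Convert 0o3 (octal) → 3 (decimal)
Expression in decimal: (49 + 43) × 3 - 10
Parentheses first: 49 + 43 = 92
Multiply: 92 × 3 = 276
Subtract: 276 - 10 = 266
266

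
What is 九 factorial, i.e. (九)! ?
Convert 九 (Chinese numeral) → 9 (decimal)
Compute 9! = 362880
362880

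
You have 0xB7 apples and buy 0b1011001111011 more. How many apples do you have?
Convert 0xB7 (hexadecimal) → 11×16 + 7 = 183 (decimal)
Convert 0b1011001111011 (binary) → 4096 + 1024 + 512 + 64 + 32 + 16 + 8 + 2 + 1 = 5755 (decimal)
Compute 183 + 5755 = 5938
5938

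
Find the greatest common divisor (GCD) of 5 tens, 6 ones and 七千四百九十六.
Convert 5 tens, 6 ones (place-value notation) → 5×10 + 6 = 56 (decimal)
Convert 七千四百九十六 (Chinese numeral) → 7×1000 + 4×100 + 9×10 + 6 = 7496 (decimal)
Compute gcd(56, 7496) = 8
8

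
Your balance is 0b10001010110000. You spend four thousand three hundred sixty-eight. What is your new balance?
Convert 0b10001010110000 (binary) → 8192 + 512 + 128 + 32 + 16 = 8880 (decimal)
Convert four thousand three hundred sixty-eight (English words) → 4×1000 + 3×100 + 68 = 4368 (decimal)
Compute 8880 - 4368 = 4512
4512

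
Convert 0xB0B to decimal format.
Convert 0xB0B (hexadecimal) → 11×256 + 11 = 2827 (decimal)
2827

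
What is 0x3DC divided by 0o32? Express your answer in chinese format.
Convert 0x3DC (hexadecimal) → 3×256 + 13×16 + 12 = 988 (decimal)
Convert 0o32 (octal) → 3×8 + 2 = 26 (decimal)
Compute 988 ÷ 26 = 38
Convert 38 (decimal) → 38 = 3×10 + 8 → 三十八 (Chinese numeral)
三十八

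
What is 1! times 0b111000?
Convert 1! (factorial) → 1 (decimal)
Convert 0b111000 (binary) → 32 + 16 + 8 = 56 (decimal)
Compute 1 × 56 = 56
56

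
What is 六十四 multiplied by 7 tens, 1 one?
Convert 六十四 (Chinese numeral) → 6×10 + 4 = 64 (decimal)
Convert 7 tens, 1 one (place-value notation) → 7×10 + 1 = 71 (decimal)
Compute 64 × 71 = 4544
4544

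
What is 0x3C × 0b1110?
Convert 0x3C (hexadecimal) → 3×16 + 12 = 60 (decimal)
Convert 0b1110 (binary) → 8 + 4 + 2 = 14 (decimal)
Compute 60 × 14 = 840
840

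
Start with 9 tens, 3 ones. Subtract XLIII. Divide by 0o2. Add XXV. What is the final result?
Convert 9 tens, 3 ones (place-value notation) → 9×10 + 3 = 93 (decimal)
Start: 93
Convert XLIII (Roman numeral) → 40 + 1 + 1 + 1 = 43 (decimal)
93 - 43 = 50
Convert 0o2 (octal) → 2 (decimal)
50 ÷ 2 = 25
Convert XXV (Roman numeral) → 10 + 10 + 5 = 25 (decimal)
25 + 25 = 50
50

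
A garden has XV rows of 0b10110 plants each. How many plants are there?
Convert 0b10110 (binary) → 16 + 4 + 2 = 22 (decimal)
Convert XV (Roman numeral) → 10 + 5 = 15 (decimal)
Compute 22 × 15 = 330
330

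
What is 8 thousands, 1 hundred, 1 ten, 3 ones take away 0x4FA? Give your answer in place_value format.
Convert 8 thousands, 1 hundred, 1 ten, 3 ones (place-value notation) → 8×1000 + 1×100 + 1×10 + 3 = 8113 (decimal)
Convert 0x4FA (hexadecimal) → 4×256 + 15×16 + 10 = 1274 (decimal)
Compute 8113 - 1274 = 6839
Convert 6839 (decimal) → 6839 = 6×1000 + 8×100 + 3×10 + 9 → 6 thousands, 8 hundreds, 3 tens, 9 ones (place-value notation)
6 thousands, 8 hundreds, 3 tens, 9 ones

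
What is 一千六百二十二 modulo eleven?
Convert 一千六百二十二 (Chinese numeral) → 1×1000 + 6×100 + 2×10 + 2 = 1622 (decimal)
Convert eleven (English words) → 11 (decimal)
Compute 1622 mod 11 = 5
5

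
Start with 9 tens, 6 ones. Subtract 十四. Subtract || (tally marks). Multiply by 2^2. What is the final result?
Convert 9 tens, 6 ones (place-value notation) → 9×10 + 6 = 96 (decimal)
Start: 96
Convert 十四 (Chinese numeral) → 1×10 + 4 = 14 (decimal)
96 - 14 = 82
Convert || (tally marks) → 2 (decimal)
82 - 2 = 80
Convert 2^2 (power) → 4 (decimal)
80 × 4 = 320
320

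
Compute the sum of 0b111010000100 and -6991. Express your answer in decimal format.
Convert 0b111010000100 (binary) → 2048 + 1024 + 512 + 128 + 4 = 3716 (decimal)
Compute 3716 + -6991 = -3275
-3275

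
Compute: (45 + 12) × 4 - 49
Parentheses first: 45 + 12 = 57
Multiply: 57 × 4 = 228
Subtract: 228 - 49 = 179
179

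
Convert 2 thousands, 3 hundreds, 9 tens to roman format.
Convert 2 thousands, 3 hundreds, 9 tens (place-value notation) → 2×1000 + 3×100 + 9×10 = 2390 (decimal)
Convert 2390 (decimal) → 2390 = 1000 + 1000 + 100 + 100 + 100 + 90 → MMCCCXC (Roman numeral)
MMCCCXC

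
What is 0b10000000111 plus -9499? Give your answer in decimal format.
Convert 0b10000000111 (binary) → 1024 + 4 + 2 + 1 = 1031 (decimal)
Compute 1031 + -9499 = -8468
-8468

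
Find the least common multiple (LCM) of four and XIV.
Convert four (English words) → 4 (decimal)
Convert XIV (Roman numeral) → 10 + 4 = 14 (decimal)
Compute lcm(4, 14) = 28
28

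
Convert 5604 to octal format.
Convert 5604 (decimal) → 5604 = 1×4096 + 2×512 + 7×64 + 4×8 + 4 → 0o12744 (octal)
0o12744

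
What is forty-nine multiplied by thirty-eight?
Convert forty-nine (English words) → 49 (decimal)
Convert thirty-eight (English words) → 38 (decimal)
Compute 49 × 38 = 1862
1862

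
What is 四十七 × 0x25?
Convert 四十七 (Chinese numeral) → 4×10 + 7 = 47 (decimal)
Convert 0x25 (hexadecimal) → 2×16 + 5 = 37 (decimal)
Compute 47 × 37 = 1739
1739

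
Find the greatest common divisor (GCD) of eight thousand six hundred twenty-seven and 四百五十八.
Convert eight thousand six hundred twenty-seven (English words) → 8×1000 + 6×100 + 27 = 8627 (decimal)
Convert 四百五十八 (Chinese numeral) → 4×100 + 5×10 + 8 = 458 (decimal)
Compute gcd(8627, 458) = 1
1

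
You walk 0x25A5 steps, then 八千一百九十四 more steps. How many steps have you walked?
Convert 0x25A5 (hexadecimal) → 2×4096 + 5×256 + 10×16 + 5 = 9637 (decimal)
Convert 八千一百九十四 (Chinese numeral) → 8×1000 + 1×100 + 9×10 + 4 = 8194 (decimal)
Compute 9637 + 8194 = 17831
17831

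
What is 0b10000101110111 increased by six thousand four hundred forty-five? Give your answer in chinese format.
Convert 0b10000101110111 (binary) → 8192 + 256 + 64 + 32 + 16 + 4 + 2 + 1 = 8567 (decimal)
Convert six thousand four hundred forty-five (English words) → 6×1000 + 4×100 + 45 = 6445 (decimal)
Compute 8567 + 6445 = 15012
Convert 15012 (decimal) → 15012 = 1×10000 + 5×1000 + 1×10 + 2 → 一万五千零一十二 (Chinese numeral)
一万五千零一十二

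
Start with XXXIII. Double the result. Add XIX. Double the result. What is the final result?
Convert XXXIII (Roman numeral) → 10 + 10 + 10 + 1 + 1 + 1 = 33 (decimal)
Start: 33
33 × 2 = 66
Convert XIX (Roman numeral) → 10 + 9 = 19 (decimal)
66 + 19 = 85
85 × 2 = 170
170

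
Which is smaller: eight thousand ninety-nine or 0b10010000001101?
Convert eight thousand ninety-nine (English words) → 8×1000 + 99 = 8099 (decimal)
Convert 0b10010000001101 (binary) → 8192 + 1024 + 8 + 4 + 1 = 9229 (decimal)
Compare 8099 vs 9229: smaller = 8099
8099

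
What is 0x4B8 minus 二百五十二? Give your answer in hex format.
Convert 0x4B8 (hexadecimal) → 4×256 + 11×16 + 8 = 1208 (decimal)
Convert 二百五十二 (Chinese numeral) → 2×100 + 5×10 + 2 = 252 (decimal)
Compute 1208 - 252 = 956
Convert 956 (decimal) → 956 = 3×256 + 11×16 + 12 → 0x3BC (hexadecimal)
0x3BC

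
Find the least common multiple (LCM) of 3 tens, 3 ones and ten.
Convert 3 tens, 3 ones (place-value notation) → 3×10 + 3 = 33 (decimal)
Convert ten (English words) → 10 (decimal)
Compute lcm(33, 10) = 330
330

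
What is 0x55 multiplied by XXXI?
Convert 0x55 (hexadecimal) → 5×16 + 5 = 85 (decimal)
Convert XXXI (Roman numeral) → 10 + 10 + 10 + 1 = 31 (decimal)
Compute 85 × 31 = 2635
2635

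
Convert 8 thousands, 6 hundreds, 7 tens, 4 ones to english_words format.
Convert 8 thousands, 6 hundreds, 7 tens, 4 ones (place-value notation) → 8×1000 + 6×100 + 7×10 + 4 = 8674 (decimal)
Convert 8674 (decimal) → 8674 = 8×1000 + 6×100 + 74 → eight thousand six hundred seventy-four (English words)
eight thousand six hundred seventy-four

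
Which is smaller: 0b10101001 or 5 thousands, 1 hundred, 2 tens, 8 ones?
Convert 0b10101001 (binary) → 128 + 32 + 8 + 1 = 169 (decimal)
Convert 5 thousands, 1 hundred, 2 tens, 8 ones (place-value notation) → 5×1000 + 1×100 + 2×10 + 8 = 5128 (decimal)
Compare 169 vs 5128: smaller = 169
169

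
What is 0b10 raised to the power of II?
Convert 0b10 (binary) → 2 (decimal)
Convert II (Roman numeral) → 1 + 1 = 2 (decimal)
Compute 2 ^ 2 = 4
4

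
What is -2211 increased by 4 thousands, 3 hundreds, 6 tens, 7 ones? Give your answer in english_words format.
Convert 4 thousands, 3 hundreds, 6 tens, 7 ones (place-value notation) → 4×1000 + 3×100 + 6×10 + 7 = 4367 (decimal)
Compute -2211 + 4367 = 2156
Convert 2156 (decimal) → 2156 = 2×1000 + 1×100 + 56 → two thousand one hundred fifty-six (English words)
two thousand one hundred fifty-six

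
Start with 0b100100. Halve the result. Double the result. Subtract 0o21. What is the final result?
Convert 0b100100 (binary) → 32 + 4 = 36 (decimal)
Start: 36
36 ÷ 2 = 18
18 × 2 = 36
Convert 0o21 (octal) → 2×8 + 1 = 17 (decimal)
36 - 17 = 19
19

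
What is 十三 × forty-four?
Convert 十三 (Chinese numeral) → 1×10 + 3 = 13 (decimal)
Convert forty-four (English words) → 44 (decimal)
Compute 13 × 44 = 572
572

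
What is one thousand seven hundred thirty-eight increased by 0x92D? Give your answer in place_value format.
Convert one thousand seven hundred thirty-eight (English words) → 1×1000 + 7×100 + 38 = 1738 (decimal)
Convert 0x92D (hexadecimal) → 9×256 + 2×16 + 13 = 2349 (decimal)
Compute 1738 + 2349 = 4087
Convert 4087 (decimal) → 4087 = 4×1000 + 8×10 + 7 → 4 thousands, 8 tens, 7 ones (place-value notation)
4 thousands, 8 tens, 7 ones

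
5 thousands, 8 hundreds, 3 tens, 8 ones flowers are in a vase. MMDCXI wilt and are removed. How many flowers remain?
Convert 5 thousands, 8 hundreds, 3 tens, 8 ones (place-value notation) → 5×1000 + 8×100 + 3×10 + 8 = 5838 (decimal)
Convert MMDCXI (Roman numeral) → 1000 + 1000 + 500 + 100 + 10 + 1 = 2611 (decimal)
Compute 5838 - 2611 = 3227
3227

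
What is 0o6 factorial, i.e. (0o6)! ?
Convert 0o6 (octal) → 6 (decimal)
Compute 6! = 720
720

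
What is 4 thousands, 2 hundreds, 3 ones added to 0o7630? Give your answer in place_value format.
Convert 4 thousands, 2 hundreds, 3 ones (place-value notation) → 4×1000 + 2×100 + 3 = 4203 (decimal)
Convert 0o7630 (octal) → 7×512 + 6×64 + 3×8 = 3992 (decimal)
Compute 4203 + 3992 = 8195
Convert 8195 (decimal) → 8195 = 8×1000 + 1×100 + 9×10 + 5 → 8 thousands, 1 hundred, 9 tens, 5 ones (place-value notation)
8 thousands, 1 hundred, 9 tens, 5 ones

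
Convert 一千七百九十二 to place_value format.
Convert 一千七百九十二 (Chinese numeral) → 1×1000 + 7×100 + 9×10 + 2 = 1792 (decimal)
Convert 1792 (decimal) → 1792 = 1×1000 + 7×100 + 9×10 + 2 → 1 thousand, 7 hundreds, 9 tens, 2 ones (place-value notation)
1 thousand, 7 hundreds, 9 tens, 2 ones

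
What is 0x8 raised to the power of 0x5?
Convert 0x8 (hexadecimal) → 8 (decimal)
Convert 0x5 (hexadecimal) → 5 (decimal)
Compute 8 ^ 5 = 32768
32768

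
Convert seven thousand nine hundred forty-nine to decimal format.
Convert seven thousand nine hundred forty-nine (English words) → 7×1000 + 9×100 + 49 = 7949 (decimal)
7949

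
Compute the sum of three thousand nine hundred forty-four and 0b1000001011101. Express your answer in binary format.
Convert three thousand nine hundred forty-four (English words) → 3×1000 + 9×100 + 44 = 3944 (decimal)
Convert 0b1000001011101 (binary) → 4096 + 64 + 16 + 8 + 4 + 1 = 4189 (decimal)
Compute 3944 + 4189 = 8133
Convert 8133 (decimal) → 8133 = 4096 + 2048 + 1024 + 512 + 256 + 128 + 64 + 4 + 1 → 0b1111111000101 (binary)
0b1111111000101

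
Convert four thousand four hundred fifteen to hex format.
Convert four thousand four hundred fifteen (English words) → 4×1000 + 4×100 + 15 = 4415 (decimal)
Convert 4415 (decimal) → 4415 = 1×4096 + 1×256 + 3×16 + 15 → 0x113F (hexadecimal)
0x113F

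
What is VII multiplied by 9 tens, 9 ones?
Convert VII (Roman numeral) → 5 + 1 + 1 = 7 (decimal)
Convert 9 tens, 9 ones (place-value notation) → 9×10 + 9 = 99 (decimal)
Compute 7 × 99 = 693
693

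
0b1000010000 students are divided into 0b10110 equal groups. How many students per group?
Convert 0b1000010000 (binary) → 512 + 16 = 528 (decimal)
Convert 0b10110 (binary) → 16 + 4 + 2 = 22 (decimal)
Compute 528 ÷ 22 = 24
24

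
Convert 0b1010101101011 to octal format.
Convert 0b1010101101011 (binary) → 4096 + 1024 + 256 + 64 + 32 + 8 + 2 + 1 = 5483 (decimal)
Convert 5483 (decimal) → 5483 = 1×4096 + 2×512 + 5×64 + 5×8 + 3 → 0o12553 (octal)
0o12553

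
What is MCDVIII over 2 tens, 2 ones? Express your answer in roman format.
Convert MCDVIII (Roman numeral) → 1000 + 400 + 5 + 1 + 1 + 1 = 1408 (decimal)
Convert 2 tens, 2 ones (place-value notation) → 2×10 + 2 = 22 (decimal)
Compute 1408 ÷ 22 = 64
Convert 64 (decimal) → 64 = 50 + 10 + 4 → LXIV (Roman numeral)
LXIV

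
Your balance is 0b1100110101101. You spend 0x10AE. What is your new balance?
Convert 0b1100110101101 (binary) → 4096 + 2048 + 256 + 128 + 32 + 8 + 4 + 1 = 6573 (decimal)
Convert 0x10AE (hexadecimal) → 1×4096 + 10×16 + 14 = 4270 (decimal)
Compute 6573 - 4270 = 2303
2303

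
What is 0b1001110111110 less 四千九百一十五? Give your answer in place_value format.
Convert 0b1001110111110 (binary) → 4096 + 512 + 256 + 128 + 32 + 16 + 8 + 4 + 2 = 5054 (decimal)
Convert 四千九百一十五 (Chinese numeral) → 4×1000 + 9×100 + 1×10 + 5 = 4915 (decimal)
Compute 5054 - 4915 = 139
Convert 139 (decimal) → 139 = 1×100 + 3×10 + 9 → 1 hundred, 3 tens, 9 ones (place-value notation)
1 hundred, 3 tens, 9 ones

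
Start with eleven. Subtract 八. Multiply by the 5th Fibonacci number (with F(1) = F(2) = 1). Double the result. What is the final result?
Convert eleven (English words) → 11 (decimal)
Start: 11
Convert 八 (Chinese numeral) → 8 (decimal)
11 - 8 = 3
Convert the 5th Fibonacci number (with F(1) = F(2) = 1) (Fibonacci index) → 1, 1, 2, 3, 5 → 5 (decimal)
3 × 5 = 15
15 × 2 = 30
30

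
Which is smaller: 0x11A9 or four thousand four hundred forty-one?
Convert 0x11A9 (hexadecimal) → 1×4096 + 1×256 + 10×16 + 9 = 4521 (decimal)
Convert four thousand four hundred forty-one (English words) → 4×1000 + 4×100 + 41 = 4441 (decimal)
Compare 4521 vs 4441: smaller = 4441
4441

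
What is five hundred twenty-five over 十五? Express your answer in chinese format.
Convert five hundred twenty-five (English words) → 5×100 + 25 = 525 (decimal)
Convert 十五 (Chinese numeral) → 1×10 + 5 = 15 (decimal)
Compute 525 ÷ 15 = 35
Convert 35 (decimal) → 35 = 3×10 + 5 → 三十五 (Chinese numeral)
三十五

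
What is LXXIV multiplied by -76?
Convert LXXIV (Roman numeral) → 50 + 10 + 10 + 4 = 74 (decimal)
Compute 74 × -76 = -5624
-5624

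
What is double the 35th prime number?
The 35th prime number = 149
Compute 149 × 2 = 298
298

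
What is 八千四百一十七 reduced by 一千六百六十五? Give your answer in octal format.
Convert 八千四百一十七 (Chinese numeral) → 8×1000 + 4×100 + 1×10 + 7 = 8417 (decimal)
Convert 一千六百六十五 (Chinese numeral) → 1×1000 + 6×100 + 6×10 + 5 = 1665 (decimal)
Compute 8417 - 1665 = 6752
Convert 6752 (decimal) → 6752 = 1×4096 + 5×512 + 1×64 + 4×8 → 0o15140 (octal)
0o15140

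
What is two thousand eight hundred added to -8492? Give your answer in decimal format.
Convert two thousand eight hundred (English words) → 2×1000 + 8×100 = 2800 (decimal)
Compute 2800 + -8492 = -5692
-5692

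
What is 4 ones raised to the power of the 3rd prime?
Convert 4 ones (place-value notation) → 4 (decimal)
Convert the 3rd prime (prime index) → 5 (decimal)
Compute 4 ^ 5 = 1024
1024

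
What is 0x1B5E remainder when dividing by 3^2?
Convert 0x1B5E (hexadecimal) → 1×4096 + 11×256 + 5×16 + 14 = 7006 (decimal)
Convert 3^2 (power) → 9 (decimal)
Compute 7006 mod 9 = 4
4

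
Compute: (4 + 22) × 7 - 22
Parentheses first: 4 + 22 = 26
Multiply: 26 × 7 = 182
Subtract: 182 - 22 = 160
160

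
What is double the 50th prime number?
The 50th prime number = 229
Compute 229 × 2 = 458
458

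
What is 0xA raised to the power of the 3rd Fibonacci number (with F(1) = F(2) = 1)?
Convert 0xA (hexadecimal) → 10 (decimal)
Convert the 3rd Fibonacci number (with F(1) = F(2) = 1) (Fibonacci index) → 1, 1, 2 → 2 (decimal)
Compute 10 ^ 2 = 100
100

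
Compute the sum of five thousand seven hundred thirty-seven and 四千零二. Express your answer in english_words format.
Convert five thousand seven hundred thirty-seven (English words) → 5×1000 + 7×100 + 37 = 5737 (decimal)
Convert 四千零二 (Chinese numeral) → 4×1000 + 2 = 4002 (decimal)
Compute 5737 + 4002 = 9739
Convert 9739 (decimal) → 9739 = 9×1000 + 7×100 + 39 → nine thousand seven hundred thirty-nine (English words)
nine thousand seven hundred thirty-nine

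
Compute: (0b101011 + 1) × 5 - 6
Convert 0b101011 (binary) → 32 + 8 + 2 + 1 = 43 (decimal)
Expression in decimal: (43 + 1) × 5 - 6
Parentheses first: 43 + 1 = 44
Multiply: 44 × 5 = 220
Subtract: 220 - 6 = 214
214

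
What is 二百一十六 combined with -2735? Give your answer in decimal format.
Convert 二百一十六 (Chinese numeral) → 2×100 + 1×10 + 6 = 216 (decimal)
Compute 216 + -2735 = -2519
-2519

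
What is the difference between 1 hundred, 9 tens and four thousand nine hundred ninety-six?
Convert 1 hundred, 9 tens (place-value notation) → 1×100 + 9×10 = 190 (decimal)
Convert four thousand nine hundred ninety-six (English words) → 4×1000 + 9×100 + 96 = 4996 (decimal)
Difference: |190 - 4996| = 4806
4806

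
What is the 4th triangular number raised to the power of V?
Convert the 4th triangular number (triangular index) → 4×5/2 = 10 (decimal)
Convert V (Roman numeral) → 5 (decimal)
Compute 10 ^ 5 = 100000
100000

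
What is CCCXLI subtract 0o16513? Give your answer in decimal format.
Convert CCCXLI (Roman numeral) → 100 + 100 + 100 + 40 + 1 = 341 (decimal)
Convert 0o16513 (octal) → 1×4096 + 6×512 + 5×64 + 1×8 + 3 = 7499 (decimal)
Compute 341 - 7499 = -7158
-7158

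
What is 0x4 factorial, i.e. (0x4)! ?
Convert 0x4 (hexadecimal) → 4 (decimal)
Compute 4! = 24
24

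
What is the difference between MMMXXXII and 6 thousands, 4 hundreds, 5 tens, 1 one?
Convert MMMXXXII (Roman numeral) → 1000 + 1000 + 1000 + 10 + 10 + 10 + 1 + 1 = 3032 (decimal)
Convert 6 thousands, 4 hundreds, 5 tens, 1 one (place-value notation) → 6×1000 + 4×100 + 5×10 + 1 = 6451 (decimal)
Difference: |3032 - 6451| = 3419
3419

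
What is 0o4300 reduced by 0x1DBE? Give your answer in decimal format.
Convert 0o4300 (octal) → 4×512 + 3×64 = 2240 (decimal)
Convert 0x1DBE (hexadecimal) → 1×4096 + 13×256 + 11×16 + 14 = 7614 (decimal)
Compute 2240 - 7614 = -5374
-5374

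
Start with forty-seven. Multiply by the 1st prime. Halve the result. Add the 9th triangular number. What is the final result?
Convert forty-seven (English words) → 47 (decimal)
Start: 47
Convert the 1st prime (prime index) → 2 (decimal)
47 × 2 = 94
94 ÷ 2 = 47
Convert the 9th triangular number (triangular index) → 9×10/2 = 45 (decimal)
47 + 45 = 92
92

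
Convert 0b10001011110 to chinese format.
Convert 0b10001011110 (binary) → 1024 + 64 + 16 + 8 + 4 + 2 = 1118 (decimal)
Convert 1118 (decimal) → 1118 = 1×1000 + 1×100 + 1×10 + 8 → 一千一百一十八 (Chinese numeral)
一千一百一十八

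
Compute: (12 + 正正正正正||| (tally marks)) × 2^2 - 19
Convert 正正正正正||| (tally marks) → 5 + 5 + 5 + 5 + 5 + 3 = 28 (decimal)
Convert 2^2 (power) → 4 (decimal)
Expression in decimal: (12 + 28) × 4 - 19
Parentheses first: 12 + 28 = 40
Multiply: 40 × 4 = 160
Subtract: 160 - 19 = 141
141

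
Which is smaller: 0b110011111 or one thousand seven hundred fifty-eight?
Convert 0b110011111 (binary) → 256 + 128 + 16 + 8 + 4 + 2 + 1 = 415 (decimal)
Convert one thousand seven hundred fifty-eight (English words) → 1×1000 + 7×100 + 58 = 1758 (decimal)
Compare 415 vs 1758: smaller = 415
415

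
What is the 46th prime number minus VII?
The 46th prime number = 199
Convert VII (Roman numeral) → 5 + 1 + 1 = 7 (decimal)
Compute 199 - 7 = 192
192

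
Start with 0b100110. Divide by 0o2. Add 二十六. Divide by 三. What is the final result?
Convert 0b100110 (binary) → 32 + 4 + 2 = 38 (decimal)
Start: 38
Convert 0o2 (octal) → 2 (decimal)
38 ÷ 2 = 19
Convert 二十六 (Chinese numeral) → 2×10 + 6 = 26 (decimal)
19 + 26 = 45
Convert 三 (Chinese numeral) → 3 (decimal)
45 ÷ 3 = 15
15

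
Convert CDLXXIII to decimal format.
Convert CDLXXIII (Roman numeral) → 400 + 50 + 10 + 10 + 1 + 1 + 1 = 473 (decimal)
473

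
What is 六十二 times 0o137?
Convert 六十二 (Chinese numeral) → 6×10 + 2 = 62 (decimal)
Convert 0o137 (octal) → 1×64 + 3×8 + 7 = 95 (decimal)
Compute 62 × 95 = 5890
5890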